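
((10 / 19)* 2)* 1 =20 / 19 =1.05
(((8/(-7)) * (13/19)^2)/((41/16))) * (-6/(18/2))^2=-86528/932463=-0.09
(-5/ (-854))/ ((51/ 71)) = 355/ 43554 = 0.01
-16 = -16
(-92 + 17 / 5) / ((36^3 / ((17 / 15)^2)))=-128027 / 52488000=-0.00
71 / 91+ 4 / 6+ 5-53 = -12709 / 273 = -46.55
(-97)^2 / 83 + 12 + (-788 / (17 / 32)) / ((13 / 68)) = -8236447 / 1079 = -7633.41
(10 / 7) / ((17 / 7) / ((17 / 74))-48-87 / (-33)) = -0.04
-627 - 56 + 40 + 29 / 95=-61056 / 95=-642.69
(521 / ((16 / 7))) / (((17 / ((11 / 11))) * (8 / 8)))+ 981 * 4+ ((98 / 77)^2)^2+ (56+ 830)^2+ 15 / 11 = 3141826415199 / 3982352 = 788937.40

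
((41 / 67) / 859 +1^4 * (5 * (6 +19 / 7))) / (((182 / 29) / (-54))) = -1057288032 / 2820097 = -374.91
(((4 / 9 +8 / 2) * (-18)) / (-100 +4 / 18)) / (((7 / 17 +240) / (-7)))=-42840 / 1835063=-0.02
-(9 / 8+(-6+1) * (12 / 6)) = 71 / 8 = 8.88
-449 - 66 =-515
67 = 67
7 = 7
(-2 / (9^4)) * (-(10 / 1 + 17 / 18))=0.00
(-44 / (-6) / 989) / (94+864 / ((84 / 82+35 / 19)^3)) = 122478216707 / 2158596359499729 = 0.00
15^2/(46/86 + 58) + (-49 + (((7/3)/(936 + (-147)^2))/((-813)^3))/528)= -45.16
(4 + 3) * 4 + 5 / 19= 537 / 19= 28.26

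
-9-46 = -55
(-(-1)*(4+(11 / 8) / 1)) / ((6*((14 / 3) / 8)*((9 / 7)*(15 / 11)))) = 473 / 540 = 0.88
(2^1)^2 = 4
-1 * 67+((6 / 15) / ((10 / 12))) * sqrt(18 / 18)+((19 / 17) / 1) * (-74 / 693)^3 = -9409136280347 / 141445336725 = -66.52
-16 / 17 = -0.94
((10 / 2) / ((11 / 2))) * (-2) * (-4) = 7.27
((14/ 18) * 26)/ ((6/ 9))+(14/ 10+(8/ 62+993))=476561/ 465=1024.86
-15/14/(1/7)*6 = -45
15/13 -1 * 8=-89/13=-6.85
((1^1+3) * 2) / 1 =8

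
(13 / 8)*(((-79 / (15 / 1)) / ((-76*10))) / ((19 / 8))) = 1027 / 216600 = 0.00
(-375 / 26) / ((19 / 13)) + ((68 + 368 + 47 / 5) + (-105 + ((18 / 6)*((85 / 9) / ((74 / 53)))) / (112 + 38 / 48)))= 6293509159 / 19030210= 330.71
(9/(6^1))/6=1/4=0.25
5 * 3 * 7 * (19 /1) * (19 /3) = 12635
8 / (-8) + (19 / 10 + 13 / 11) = 229 / 110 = 2.08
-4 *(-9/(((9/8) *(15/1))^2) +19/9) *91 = -1532804/2025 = -756.94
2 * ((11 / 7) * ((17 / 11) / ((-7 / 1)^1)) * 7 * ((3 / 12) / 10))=-17 / 140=-0.12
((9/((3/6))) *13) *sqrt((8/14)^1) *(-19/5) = -8892 *sqrt(7)/35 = -672.17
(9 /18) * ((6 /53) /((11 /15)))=45 /583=0.08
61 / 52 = 1.17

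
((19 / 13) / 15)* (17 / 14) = 323 / 2730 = 0.12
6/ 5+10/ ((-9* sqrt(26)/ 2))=6/ 5 -10* sqrt(26)/ 117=0.76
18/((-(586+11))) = -6/199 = -0.03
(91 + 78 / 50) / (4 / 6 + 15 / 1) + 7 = 15167 / 1175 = 12.91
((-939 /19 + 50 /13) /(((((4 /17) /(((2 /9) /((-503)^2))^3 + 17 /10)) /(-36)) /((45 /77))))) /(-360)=-38411029511627176758108913 /1996046225260631778714480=-19.24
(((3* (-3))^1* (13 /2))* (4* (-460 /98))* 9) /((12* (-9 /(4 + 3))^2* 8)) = 1495 /24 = 62.29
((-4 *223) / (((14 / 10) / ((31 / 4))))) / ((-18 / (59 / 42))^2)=-120320765 / 4000752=-30.07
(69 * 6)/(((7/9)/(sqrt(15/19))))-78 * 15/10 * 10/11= -1170/11 + 3726 * sqrt(285)/133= 366.58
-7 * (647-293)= -2478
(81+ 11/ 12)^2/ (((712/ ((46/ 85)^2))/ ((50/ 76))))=511166881/ 281490624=1.82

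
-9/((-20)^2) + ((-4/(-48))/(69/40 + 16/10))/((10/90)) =0.20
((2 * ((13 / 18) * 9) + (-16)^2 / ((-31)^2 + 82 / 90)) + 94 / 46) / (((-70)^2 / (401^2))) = 26640384073 / 53025350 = 502.41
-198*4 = -792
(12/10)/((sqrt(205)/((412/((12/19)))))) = 54.67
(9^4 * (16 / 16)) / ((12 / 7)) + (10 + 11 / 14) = 3838.04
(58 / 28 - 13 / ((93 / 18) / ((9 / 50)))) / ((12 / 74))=649757 / 65100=9.98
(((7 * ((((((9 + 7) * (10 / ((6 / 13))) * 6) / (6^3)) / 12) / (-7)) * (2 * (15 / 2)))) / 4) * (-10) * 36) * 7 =7583.33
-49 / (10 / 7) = -343 / 10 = -34.30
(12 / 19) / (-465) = -4 / 2945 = -0.00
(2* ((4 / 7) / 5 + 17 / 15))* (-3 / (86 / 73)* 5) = -31.77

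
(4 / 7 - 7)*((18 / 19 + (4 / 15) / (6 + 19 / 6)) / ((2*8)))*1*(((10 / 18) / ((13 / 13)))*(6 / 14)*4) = -7653 / 20482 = -0.37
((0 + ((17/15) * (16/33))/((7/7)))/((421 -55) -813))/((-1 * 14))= 0.00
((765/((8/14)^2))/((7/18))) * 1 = 48195/8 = 6024.38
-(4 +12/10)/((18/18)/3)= -78/5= -15.60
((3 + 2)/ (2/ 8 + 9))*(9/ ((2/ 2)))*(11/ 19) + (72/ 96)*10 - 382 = -522587/ 1406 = -371.68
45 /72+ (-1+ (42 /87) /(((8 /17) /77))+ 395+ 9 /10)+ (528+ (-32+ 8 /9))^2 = 23243174999 /93960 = 247373.08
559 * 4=2236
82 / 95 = 0.86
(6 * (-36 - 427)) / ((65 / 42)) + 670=-73126 / 65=-1125.02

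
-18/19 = -0.95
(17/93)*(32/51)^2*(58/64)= 928/14229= 0.07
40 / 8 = 5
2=2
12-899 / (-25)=47.96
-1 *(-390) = 390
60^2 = 3600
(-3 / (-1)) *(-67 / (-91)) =201 / 91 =2.21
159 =159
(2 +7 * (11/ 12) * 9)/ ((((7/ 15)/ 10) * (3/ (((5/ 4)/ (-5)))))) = -5975/ 56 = -106.70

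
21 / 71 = 0.30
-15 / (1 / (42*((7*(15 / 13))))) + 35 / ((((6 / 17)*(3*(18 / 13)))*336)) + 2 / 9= -1028705507 / 202176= -5088.17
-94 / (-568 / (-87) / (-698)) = 1427061 / 142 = 10049.73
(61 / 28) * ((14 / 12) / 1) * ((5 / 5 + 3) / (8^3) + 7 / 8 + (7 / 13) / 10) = 475373 / 199680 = 2.38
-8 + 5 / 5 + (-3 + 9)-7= -8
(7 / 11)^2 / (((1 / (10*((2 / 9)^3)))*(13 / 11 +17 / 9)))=245 / 16929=0.01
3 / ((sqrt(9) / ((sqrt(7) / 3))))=sqrt(7) / 3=0.88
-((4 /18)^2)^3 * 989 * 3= -63296 /177147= -0.36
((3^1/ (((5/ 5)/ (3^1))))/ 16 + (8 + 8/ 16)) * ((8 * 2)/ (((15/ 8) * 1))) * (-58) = -13456/ 3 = -4485.33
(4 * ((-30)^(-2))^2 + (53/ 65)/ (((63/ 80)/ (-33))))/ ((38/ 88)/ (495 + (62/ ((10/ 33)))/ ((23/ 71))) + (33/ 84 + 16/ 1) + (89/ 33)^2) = -23008301554678/ 15936753369375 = -1.44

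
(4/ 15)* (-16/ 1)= -64/ 15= -4.27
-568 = -568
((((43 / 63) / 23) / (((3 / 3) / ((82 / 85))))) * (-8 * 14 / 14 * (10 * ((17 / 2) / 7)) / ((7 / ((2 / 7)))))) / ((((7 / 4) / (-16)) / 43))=155256832 / 3479049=44.63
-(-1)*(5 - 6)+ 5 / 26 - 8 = -229 / 26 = -8.81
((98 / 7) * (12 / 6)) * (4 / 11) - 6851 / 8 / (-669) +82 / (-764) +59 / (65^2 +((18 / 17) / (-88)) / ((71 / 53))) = 11.37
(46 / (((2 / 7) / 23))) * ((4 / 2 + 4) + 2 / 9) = 207368 / 9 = 23040.89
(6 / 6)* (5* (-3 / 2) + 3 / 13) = -7.27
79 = 79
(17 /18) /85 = 1 /90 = 0.01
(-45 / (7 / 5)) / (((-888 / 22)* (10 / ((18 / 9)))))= 165 / 1036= 0.16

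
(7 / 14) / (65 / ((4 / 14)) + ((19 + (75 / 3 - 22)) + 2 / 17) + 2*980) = 17 / 75127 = 0.00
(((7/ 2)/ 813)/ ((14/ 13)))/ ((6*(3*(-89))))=-13/ 5209704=-0.00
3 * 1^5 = 3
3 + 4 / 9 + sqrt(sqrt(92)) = sqrt(2)*23^(1 / 4) + 31 / 9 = 6.54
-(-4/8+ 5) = -9/2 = -4.50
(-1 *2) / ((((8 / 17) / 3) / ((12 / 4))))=-153 / 4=-38.25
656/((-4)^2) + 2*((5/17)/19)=13253/323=41.03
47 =47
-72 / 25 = -2.88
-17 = -17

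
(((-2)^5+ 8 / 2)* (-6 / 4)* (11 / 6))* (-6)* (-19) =8778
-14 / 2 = -7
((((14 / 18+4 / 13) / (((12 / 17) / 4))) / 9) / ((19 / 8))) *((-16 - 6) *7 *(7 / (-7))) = 2659888 / 60021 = 44.32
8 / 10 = 4 / 5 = 0.80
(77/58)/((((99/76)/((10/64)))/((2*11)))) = 7315/2088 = 3.50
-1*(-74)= 74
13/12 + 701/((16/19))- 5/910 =3640795/4368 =833.52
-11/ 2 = -5.50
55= 55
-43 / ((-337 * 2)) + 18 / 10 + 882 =2978621 / 3370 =883.86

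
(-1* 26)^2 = 676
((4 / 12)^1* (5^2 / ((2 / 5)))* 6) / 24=125 / 24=5.21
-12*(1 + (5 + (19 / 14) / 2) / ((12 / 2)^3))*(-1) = 2069 / 168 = 12.32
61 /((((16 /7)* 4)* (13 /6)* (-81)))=-427 /11232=-0.04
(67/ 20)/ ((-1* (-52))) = 67/ 1040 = 0.06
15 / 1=15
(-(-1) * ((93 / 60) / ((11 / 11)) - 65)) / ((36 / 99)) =-13959 / 80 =-174.49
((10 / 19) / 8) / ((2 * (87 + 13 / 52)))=5 / 13262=0.00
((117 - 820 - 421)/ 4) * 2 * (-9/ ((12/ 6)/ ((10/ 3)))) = 8430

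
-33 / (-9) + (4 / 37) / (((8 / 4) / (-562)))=-2965 / 111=-26.71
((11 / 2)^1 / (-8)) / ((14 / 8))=-11 / 28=-0.39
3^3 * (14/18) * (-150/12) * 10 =-2625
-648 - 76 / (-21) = -13532 / 21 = -644.38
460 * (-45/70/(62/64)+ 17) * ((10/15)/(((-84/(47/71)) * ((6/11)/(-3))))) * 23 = 4847663425/970641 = 4994.29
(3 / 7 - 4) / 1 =-25 / 7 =-3.57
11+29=40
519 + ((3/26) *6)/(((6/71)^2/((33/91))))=2622261/4732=554.15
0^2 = 0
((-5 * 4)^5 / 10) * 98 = -31360000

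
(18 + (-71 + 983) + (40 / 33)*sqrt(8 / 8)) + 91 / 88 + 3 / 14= 1723187 / 1848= 932.46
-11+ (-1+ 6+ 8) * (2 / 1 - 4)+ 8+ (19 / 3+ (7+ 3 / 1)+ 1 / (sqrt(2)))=-38 / 3+ sqrt(2) / 2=-11.96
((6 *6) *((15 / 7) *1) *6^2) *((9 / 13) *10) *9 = 15746400 / 91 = 173037.36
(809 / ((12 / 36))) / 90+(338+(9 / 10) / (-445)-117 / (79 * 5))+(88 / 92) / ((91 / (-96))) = 401367648698 / 1103691225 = 363.66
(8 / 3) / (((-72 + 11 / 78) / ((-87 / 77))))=18096 / 431585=0.04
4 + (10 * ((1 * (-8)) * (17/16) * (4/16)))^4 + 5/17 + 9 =887468481/4352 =203921.99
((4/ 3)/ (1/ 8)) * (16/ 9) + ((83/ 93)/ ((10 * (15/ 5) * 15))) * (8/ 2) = 132322/ 6975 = 18.97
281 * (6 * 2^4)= 26976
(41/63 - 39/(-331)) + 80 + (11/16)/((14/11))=7751005/95328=81.31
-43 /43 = -1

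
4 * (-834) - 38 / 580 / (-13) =-12576701 / 3770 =-3335.99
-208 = -208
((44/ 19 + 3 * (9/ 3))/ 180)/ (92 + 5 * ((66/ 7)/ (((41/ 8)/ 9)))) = 12341/ 34312176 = 0.00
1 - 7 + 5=-1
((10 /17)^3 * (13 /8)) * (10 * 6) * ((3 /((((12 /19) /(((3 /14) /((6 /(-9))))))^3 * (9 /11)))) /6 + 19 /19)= 62973031875 /3451205632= 18.25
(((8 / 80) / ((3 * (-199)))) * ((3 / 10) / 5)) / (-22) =0.00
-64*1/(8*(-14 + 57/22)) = 176/251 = 0.70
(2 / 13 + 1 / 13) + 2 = 2.23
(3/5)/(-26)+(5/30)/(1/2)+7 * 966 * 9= 23734741/390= 60858.31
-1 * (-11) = 11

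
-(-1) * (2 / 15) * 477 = 318 / 5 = 63.60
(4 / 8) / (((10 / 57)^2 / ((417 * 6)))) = 40644.99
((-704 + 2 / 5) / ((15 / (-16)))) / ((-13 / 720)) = -2701824 / 65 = -41566.52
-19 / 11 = -1.73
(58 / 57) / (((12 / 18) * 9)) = 29 / 171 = 0.17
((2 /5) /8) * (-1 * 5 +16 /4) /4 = -1 /80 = -0.01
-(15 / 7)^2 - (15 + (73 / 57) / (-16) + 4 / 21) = -293485 / 14896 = -19.70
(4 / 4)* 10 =10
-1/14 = -0.07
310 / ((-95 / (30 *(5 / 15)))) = -620 / 19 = -32.63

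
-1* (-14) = 14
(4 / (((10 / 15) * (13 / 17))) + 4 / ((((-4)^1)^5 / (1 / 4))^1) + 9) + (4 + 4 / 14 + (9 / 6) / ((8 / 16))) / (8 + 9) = 1609637 / 93184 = 17.27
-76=-76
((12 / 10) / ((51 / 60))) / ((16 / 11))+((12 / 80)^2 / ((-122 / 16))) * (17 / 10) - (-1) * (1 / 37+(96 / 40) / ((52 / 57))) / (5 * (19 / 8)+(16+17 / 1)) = 1.02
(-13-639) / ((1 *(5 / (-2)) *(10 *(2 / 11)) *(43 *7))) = 3586 / 7525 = 0.48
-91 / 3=-30.33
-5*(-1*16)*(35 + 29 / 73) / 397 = 206720 / 28981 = 7.13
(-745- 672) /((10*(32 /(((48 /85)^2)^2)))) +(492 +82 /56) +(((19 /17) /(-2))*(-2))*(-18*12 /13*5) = 38017569295753 /95005137500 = 400.16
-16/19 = -0.84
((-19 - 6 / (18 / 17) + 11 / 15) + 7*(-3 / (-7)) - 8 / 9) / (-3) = 982 / 135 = 7.27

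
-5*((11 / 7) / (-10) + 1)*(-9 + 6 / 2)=177 / 7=25.29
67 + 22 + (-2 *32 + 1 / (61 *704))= 1073601 / 42944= 25.00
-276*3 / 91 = -828 / 91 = -9.10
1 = 1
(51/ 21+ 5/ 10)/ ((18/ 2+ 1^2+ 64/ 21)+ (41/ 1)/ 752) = 46248/ 206909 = 0.22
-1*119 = -119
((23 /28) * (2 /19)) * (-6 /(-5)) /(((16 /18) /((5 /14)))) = 621 /14896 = 0.04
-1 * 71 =-71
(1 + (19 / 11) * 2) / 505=49 / 5555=0.01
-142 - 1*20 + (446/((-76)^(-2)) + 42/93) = 79853968/31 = 2575934.45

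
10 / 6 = 5 / 3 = 1.67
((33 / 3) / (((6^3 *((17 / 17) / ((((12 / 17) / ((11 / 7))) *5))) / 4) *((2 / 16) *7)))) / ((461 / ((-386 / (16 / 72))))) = -15440 / 7837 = -1.97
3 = 3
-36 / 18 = -2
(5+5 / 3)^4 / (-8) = -20000 / 81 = -246.91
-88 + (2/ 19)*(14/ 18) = -15034/ 171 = -87.92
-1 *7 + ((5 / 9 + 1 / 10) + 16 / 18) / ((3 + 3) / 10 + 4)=-2759 / 414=-6.66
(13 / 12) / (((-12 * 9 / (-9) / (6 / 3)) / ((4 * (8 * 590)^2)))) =144809600 / 9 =16089955.56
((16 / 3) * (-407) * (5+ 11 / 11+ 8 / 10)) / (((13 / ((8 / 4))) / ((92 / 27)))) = -40739072 / 5265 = -7737.72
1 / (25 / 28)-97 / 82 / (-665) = 305853 / 272650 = 1.12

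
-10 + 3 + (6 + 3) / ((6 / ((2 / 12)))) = -27 / 4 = -6.75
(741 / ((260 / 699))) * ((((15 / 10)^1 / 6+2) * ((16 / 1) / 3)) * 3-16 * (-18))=3227283 / 5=645456.60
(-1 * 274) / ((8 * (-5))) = 137 / 20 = 6.85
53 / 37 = 1.43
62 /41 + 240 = 9902 /41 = 241.51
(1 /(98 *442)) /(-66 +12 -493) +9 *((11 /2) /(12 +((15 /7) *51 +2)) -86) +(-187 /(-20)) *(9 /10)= -782315733096823 /1022389713800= -765.18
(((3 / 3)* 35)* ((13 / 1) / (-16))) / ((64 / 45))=-20475 / 1024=-20.00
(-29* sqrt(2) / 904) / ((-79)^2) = -29* sqrt(2) / 5641864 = -0.00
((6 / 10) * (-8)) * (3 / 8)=-9 / 5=-1.80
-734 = -734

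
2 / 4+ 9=19 / 2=9.50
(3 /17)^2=9 /289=0.03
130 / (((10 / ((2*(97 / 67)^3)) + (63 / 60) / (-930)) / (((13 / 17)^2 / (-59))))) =-124318840022000 / 158868673391739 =-0.78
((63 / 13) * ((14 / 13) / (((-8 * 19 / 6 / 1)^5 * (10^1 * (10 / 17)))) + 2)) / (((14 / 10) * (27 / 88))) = 36258012558713 / 1606889207040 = 22.56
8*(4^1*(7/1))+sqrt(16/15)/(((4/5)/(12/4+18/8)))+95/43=7*sqrt(15)/4+9727/43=232.99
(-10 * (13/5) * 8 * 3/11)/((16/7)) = -273/11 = -24.82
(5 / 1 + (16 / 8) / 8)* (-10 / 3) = -35 / 2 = -17.50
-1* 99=-99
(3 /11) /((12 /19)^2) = 361 /528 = 0.68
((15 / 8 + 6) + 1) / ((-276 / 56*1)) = -497 / 276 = -1.80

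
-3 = -3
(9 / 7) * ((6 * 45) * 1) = 2430 / 7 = 347.14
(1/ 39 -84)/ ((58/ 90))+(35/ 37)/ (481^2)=-32348271110/ 248250353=-130.31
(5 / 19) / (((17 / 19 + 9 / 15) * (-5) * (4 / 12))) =-15 / 142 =-0.11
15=15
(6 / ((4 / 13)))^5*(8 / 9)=10024911 / 4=2506227.75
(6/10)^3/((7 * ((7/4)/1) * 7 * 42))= 18/300125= 0.00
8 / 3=2.67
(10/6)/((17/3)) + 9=158/17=9.29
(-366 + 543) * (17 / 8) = 3009 / 8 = 376.12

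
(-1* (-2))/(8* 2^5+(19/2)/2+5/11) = 88/11493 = 0.01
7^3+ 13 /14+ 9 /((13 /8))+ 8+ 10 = 66879 /182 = 367.47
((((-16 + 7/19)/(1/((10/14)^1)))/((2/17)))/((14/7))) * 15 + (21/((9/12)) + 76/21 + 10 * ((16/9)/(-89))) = -289929907/426132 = -680.38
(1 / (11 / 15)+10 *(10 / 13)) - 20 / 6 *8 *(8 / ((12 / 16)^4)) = -23114435 / 34749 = -665.18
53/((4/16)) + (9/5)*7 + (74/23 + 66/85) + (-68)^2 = 9486821/1955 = 4852.59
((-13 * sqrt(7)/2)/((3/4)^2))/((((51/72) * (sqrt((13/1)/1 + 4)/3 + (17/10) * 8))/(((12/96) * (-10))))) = -26000 * sqrt(119)/700247 + 62400 * sqrt(7)/41191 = 3.60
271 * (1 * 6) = 1626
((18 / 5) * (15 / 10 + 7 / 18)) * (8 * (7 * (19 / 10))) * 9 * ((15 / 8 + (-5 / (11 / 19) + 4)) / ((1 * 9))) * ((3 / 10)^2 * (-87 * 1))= 15643.57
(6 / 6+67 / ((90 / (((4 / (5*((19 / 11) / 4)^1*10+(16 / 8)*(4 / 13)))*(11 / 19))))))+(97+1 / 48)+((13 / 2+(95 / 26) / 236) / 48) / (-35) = 73212738462719 / 746348383872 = 98.09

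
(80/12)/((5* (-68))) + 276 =14075/51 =275.98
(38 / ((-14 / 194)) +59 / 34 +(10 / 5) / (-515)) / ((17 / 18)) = -578966769 / 1041845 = -555.71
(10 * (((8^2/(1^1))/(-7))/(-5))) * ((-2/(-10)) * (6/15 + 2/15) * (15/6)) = 512/105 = 4.88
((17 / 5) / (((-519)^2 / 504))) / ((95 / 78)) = 74256 / 14216275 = 0.01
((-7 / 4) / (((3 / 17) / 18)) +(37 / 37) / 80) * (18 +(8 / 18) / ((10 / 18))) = -671113 / 200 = -3355.56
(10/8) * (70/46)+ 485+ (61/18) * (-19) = 349841/828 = 422.51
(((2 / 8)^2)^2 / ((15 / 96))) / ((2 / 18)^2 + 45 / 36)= 0.02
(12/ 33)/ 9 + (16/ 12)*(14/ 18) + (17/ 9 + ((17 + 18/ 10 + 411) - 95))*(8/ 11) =365224/ 1485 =245.94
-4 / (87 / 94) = -376 / 87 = -4.32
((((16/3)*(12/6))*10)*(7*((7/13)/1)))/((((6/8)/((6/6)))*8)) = 7840/117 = 67.01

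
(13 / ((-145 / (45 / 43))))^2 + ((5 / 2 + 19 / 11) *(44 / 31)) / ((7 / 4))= 37416039 / 10885063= 3.44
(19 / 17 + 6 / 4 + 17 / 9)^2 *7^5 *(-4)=-31960880287 / 23409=-1365324.46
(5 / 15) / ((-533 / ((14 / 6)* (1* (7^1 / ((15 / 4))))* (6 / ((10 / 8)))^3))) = -100352 / 333125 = -0.30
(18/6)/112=0.03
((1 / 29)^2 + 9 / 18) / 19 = 843 / 31958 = 0.03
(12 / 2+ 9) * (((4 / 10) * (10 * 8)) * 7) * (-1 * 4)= -13440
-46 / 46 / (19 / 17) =-17 / 19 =-0.89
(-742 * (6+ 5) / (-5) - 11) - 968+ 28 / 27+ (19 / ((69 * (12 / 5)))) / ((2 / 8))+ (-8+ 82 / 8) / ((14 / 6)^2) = 398808097 / 608580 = 655.31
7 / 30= 0.23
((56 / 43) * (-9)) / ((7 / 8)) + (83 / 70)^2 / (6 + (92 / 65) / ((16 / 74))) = -456482489 / 34365170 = -13.28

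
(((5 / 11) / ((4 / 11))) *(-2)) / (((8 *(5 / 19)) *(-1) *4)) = 19 / 64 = 0.30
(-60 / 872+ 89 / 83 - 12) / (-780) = 198971 / 14113320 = 0.01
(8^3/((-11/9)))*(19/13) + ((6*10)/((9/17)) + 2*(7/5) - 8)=-504.12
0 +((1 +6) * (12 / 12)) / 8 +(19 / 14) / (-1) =-27 / 56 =-0.48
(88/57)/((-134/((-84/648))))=154/103113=0.00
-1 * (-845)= 845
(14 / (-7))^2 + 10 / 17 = 78 / 17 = 4.59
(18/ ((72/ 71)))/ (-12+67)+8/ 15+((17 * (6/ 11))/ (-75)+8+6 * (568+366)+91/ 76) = 175996699/ 31350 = 5613.93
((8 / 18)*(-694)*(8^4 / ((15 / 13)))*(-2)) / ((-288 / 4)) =-36954112 / 1215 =-30414.91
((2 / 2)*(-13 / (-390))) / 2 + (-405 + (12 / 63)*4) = -56591 / 140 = -404.22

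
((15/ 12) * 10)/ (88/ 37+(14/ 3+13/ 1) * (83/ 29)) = 80475/ 340838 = 0.24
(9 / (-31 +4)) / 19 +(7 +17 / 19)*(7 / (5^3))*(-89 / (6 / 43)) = -80372 / 285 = -282.01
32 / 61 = 0.52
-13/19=-0.68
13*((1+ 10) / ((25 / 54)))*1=7722 / 25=308.88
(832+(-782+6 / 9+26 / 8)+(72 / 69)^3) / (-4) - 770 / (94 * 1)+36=385525873 / 27448752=14.05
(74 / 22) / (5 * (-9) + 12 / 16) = -148 / 1947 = -0.08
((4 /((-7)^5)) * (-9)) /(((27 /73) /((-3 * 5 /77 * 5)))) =-0.01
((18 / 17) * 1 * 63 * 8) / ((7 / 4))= 5184 / 17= 304.94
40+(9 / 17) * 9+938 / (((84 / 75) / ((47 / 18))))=1365721 / 612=2231.57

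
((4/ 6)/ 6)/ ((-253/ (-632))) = 632/ 2277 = 0.28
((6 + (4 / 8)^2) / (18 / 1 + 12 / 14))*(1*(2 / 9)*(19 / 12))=3325 / 28512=0.12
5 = 5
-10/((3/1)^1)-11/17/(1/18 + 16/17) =-3644/915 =-3.98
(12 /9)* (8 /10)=16 /15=1.07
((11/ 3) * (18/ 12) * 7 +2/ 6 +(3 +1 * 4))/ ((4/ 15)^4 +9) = 4640625/ 911762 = 5.09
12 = 12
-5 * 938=-4690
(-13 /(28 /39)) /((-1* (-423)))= -169 /3948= -0.04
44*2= 88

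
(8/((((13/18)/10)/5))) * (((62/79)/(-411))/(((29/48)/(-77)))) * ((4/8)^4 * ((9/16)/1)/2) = 9667350/4080271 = 2.37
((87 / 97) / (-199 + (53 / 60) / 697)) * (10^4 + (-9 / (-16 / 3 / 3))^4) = -635260277320785 / 13225923690496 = -48.03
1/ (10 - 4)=1/ 6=0.17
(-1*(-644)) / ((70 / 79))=3634 / 5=726.80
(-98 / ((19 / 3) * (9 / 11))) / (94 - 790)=539 / 19836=0.03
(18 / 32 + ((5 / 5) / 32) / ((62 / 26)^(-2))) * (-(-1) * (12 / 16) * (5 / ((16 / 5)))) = 0.87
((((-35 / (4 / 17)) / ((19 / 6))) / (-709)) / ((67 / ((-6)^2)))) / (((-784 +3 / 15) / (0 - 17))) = 2731050 / 3537120883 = 0.00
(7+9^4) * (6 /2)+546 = 20250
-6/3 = -2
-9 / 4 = -2.25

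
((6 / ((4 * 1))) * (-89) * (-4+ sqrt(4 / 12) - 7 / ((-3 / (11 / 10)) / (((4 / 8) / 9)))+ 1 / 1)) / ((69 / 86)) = 5905061 / 12420 - 3827 * sqrt(3) / 69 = 379.38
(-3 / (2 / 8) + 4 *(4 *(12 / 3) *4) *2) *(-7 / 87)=-3500 / 87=-40.23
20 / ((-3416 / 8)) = -0.05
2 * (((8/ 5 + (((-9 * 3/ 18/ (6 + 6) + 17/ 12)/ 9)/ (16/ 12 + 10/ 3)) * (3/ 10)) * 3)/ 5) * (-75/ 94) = -16221/ 10528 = -1.54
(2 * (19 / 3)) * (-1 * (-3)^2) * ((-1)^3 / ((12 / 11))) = 209 / 2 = 104.50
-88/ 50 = -44/ 25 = -1.76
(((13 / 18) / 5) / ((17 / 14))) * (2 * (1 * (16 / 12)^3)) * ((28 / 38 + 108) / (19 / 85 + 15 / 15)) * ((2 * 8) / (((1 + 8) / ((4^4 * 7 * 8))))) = 53075771392 / 41553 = 1277303.00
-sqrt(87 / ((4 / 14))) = -sqrt(1218) / 2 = -17.45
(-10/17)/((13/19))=-0.86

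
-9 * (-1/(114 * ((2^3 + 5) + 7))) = 0.00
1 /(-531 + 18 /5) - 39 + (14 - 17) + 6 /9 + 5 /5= -106364 /2637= -40.34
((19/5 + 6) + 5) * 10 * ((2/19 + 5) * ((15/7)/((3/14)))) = 143560/19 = 7555.79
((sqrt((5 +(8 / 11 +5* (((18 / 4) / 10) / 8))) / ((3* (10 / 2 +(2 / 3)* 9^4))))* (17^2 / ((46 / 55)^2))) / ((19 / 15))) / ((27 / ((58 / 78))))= 397375* sqrt(67918290) / 17046817632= 0.19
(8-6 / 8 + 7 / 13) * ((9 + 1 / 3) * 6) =5670 / 13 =436.15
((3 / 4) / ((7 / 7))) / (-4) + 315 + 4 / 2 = 5069 / 16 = 316.81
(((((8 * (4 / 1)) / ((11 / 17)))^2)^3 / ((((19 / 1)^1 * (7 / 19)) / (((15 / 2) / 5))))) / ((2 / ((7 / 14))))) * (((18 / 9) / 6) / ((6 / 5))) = 8099224176558080 / 37202781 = 217704804.83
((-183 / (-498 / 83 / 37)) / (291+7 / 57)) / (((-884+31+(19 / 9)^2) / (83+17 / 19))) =-0.38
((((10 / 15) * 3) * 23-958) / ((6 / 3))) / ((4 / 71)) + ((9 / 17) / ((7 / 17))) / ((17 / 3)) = -963159 / 119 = -8093.77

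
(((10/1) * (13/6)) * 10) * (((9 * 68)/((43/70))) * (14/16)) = 8121750/43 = 188877.91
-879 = -879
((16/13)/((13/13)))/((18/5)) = 40/117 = 0.34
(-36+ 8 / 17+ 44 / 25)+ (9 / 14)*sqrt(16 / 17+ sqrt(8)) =-14352 / 425+ 9*sqrt(272+ 578*sqrt(2)) / 238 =-32.52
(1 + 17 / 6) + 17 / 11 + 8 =883 / 66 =13.38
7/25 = 0.28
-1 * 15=-15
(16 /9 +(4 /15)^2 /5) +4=724 /125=5.79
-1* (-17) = 17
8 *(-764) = -6112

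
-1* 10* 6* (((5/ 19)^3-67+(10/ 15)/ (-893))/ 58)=647800700/ 9348817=69.29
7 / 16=0.44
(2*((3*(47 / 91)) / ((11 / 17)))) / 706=2397 / 353353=0.01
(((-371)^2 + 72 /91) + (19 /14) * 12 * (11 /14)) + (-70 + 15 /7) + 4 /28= 87642838 /637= 137586.87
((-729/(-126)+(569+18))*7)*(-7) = -58093/2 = -29046.50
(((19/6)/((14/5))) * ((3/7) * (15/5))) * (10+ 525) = 152475/196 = 777.93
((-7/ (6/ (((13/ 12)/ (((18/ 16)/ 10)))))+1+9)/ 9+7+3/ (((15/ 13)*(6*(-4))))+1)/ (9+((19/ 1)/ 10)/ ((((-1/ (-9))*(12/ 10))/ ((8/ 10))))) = 226121/ 594864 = 0.38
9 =9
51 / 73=0.70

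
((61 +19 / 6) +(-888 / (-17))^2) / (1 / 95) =460040255 / 1734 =265305.80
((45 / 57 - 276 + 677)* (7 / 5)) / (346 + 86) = 26719 / 20520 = 1.30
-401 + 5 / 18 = -7213 / 18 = -400.72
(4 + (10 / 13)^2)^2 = 602176 / 28561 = 21.08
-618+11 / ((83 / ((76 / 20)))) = -256261 / 415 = -617.50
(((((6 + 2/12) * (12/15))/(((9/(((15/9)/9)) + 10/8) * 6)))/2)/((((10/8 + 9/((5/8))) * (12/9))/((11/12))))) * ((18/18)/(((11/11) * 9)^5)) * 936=0.00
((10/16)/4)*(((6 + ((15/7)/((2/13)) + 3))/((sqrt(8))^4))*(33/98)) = 52965/2809856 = 0.02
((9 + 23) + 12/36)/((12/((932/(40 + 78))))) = 22601/1062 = 21.28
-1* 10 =-10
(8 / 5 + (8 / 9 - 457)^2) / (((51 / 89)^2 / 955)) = 127471485785203 / 210681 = 605045000.67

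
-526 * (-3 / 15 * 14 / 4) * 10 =3682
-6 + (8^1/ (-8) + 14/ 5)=-21/ 5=-4.20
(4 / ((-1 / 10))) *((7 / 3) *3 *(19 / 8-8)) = 1575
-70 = -70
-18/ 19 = -0.95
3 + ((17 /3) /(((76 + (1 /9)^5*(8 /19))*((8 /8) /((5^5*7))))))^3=547493371664166814282959433539 /126180597446940253888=4338966392.15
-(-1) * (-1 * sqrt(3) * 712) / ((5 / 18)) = -12816 * sqrt(3) / 5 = -4439.59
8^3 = 512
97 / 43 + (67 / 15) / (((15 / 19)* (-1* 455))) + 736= 3249839636 / 4402125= 738.24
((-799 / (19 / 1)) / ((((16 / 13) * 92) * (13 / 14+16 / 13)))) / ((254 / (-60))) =4726085 / 116325904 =0.04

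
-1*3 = -3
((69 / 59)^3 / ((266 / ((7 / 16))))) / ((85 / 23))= 7555707 / 10613986720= 0.00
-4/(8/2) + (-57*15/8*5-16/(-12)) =-12817/24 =-534.04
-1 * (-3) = 3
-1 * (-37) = 37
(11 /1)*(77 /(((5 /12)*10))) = 5082 /25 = 203.28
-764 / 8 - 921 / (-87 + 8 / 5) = -72347 / 854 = -84.72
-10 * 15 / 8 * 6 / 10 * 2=-45 / 2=-22.50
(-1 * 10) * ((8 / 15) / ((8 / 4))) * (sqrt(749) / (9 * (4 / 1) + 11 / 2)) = -16 * sqrt(749) / 249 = -1.76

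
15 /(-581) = -15 /581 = -0.03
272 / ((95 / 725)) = 39440 / 19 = 2075.79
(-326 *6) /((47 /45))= -88020 /47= -1872.77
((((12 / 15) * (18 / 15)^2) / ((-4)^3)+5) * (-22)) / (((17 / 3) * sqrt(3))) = -27401 * sqrt(3) / 4250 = -11.17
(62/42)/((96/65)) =2015/2016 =1.00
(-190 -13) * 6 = -1218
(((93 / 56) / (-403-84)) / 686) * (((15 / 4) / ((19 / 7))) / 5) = -279 / 203121856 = -0.00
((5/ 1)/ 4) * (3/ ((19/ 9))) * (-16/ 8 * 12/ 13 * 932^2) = -703585440/ 247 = -2848524.05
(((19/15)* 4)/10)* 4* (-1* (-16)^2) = -38912/75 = -518.83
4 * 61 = 244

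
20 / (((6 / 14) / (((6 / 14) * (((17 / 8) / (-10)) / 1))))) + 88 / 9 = 199 / 36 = 5.53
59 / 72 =0.82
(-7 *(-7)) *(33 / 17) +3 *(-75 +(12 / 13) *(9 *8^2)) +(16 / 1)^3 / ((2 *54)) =8969120 / 5967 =1503.12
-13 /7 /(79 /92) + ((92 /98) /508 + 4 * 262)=1028304561 /983234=1045.84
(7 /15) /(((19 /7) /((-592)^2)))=17172736 /285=60255.21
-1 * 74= -74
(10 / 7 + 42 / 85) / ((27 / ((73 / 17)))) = 83512 / 273105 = 0.31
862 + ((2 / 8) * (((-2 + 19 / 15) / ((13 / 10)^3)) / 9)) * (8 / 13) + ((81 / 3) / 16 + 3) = 10693425049 / 12338352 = 866.68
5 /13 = 0.38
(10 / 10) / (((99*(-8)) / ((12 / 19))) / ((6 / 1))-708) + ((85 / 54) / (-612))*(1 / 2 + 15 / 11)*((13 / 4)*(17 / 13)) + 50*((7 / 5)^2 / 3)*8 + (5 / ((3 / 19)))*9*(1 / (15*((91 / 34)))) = 547383323987 / 2039349312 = 268.41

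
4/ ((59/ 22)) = 88/ 59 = 1.49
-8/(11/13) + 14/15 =-1406/165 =-8.52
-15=-15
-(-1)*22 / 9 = 22 / 9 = 2.44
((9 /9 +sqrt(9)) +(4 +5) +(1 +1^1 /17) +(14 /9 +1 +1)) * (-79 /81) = -212905 /12393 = -17.18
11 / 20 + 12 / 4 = 71 / 20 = 3.55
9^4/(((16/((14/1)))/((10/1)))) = 229635/4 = 57408.75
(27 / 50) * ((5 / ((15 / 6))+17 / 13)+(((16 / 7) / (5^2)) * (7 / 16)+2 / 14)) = 214407 / 113750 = 1.88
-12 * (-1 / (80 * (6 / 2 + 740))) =0.00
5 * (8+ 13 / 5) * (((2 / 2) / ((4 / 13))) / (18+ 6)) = 689 / 96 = 7.18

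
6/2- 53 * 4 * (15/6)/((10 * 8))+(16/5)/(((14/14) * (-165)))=-24053/6600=-3.64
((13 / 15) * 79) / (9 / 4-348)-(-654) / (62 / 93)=20346737 / 20745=980.80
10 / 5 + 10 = 12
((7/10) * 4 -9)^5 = -28629151/3125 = -9161.33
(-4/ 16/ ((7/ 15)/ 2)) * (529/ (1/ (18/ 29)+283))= -71415/ 35861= -1.99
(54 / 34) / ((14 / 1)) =27 / 238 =0.11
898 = 898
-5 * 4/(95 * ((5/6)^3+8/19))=-864/4103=-0.21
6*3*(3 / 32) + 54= 891 / 16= 55.69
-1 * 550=-550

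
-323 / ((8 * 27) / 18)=-323 / 12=-26.92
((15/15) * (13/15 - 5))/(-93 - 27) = 31/900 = 0.03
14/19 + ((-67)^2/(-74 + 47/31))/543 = 14437673/23182299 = 0.62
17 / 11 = 1.55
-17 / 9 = -1.89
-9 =-9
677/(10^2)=677/100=6.77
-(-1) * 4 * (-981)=-3924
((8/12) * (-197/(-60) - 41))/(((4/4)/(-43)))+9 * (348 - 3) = 4186.21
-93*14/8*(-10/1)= 3255/2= 1627.50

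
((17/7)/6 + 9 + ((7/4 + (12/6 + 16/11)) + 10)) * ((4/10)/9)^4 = 90956/947244375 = 0.00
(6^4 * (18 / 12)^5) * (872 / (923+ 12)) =8581788 / 935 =9178.38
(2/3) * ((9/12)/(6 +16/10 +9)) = 5/166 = 0.03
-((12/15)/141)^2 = -16/497025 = -0.00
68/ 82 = 34/ 41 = 0.83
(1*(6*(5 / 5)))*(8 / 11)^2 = 384 / 121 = 3.17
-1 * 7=-7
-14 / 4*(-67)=469 / 2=234.50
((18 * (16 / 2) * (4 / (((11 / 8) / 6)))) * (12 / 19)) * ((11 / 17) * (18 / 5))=5971968 / 1615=3697.81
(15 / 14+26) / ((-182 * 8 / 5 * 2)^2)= 9475 / 118716416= 0.00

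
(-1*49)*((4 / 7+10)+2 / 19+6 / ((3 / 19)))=-45318 / 19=-2385.16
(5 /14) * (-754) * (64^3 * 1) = -494141440 /7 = -70591634.29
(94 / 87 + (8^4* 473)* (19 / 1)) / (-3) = -12270251.03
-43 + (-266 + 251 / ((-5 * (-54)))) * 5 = -1368.35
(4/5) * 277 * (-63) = -69804/5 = -13960.80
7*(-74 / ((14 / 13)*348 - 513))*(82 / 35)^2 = 20.57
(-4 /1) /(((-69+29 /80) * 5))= 64 /5491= 0.01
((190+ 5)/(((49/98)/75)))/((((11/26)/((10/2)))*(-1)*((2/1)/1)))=-172840.91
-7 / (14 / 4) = -2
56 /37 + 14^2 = 7308 /37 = 197.51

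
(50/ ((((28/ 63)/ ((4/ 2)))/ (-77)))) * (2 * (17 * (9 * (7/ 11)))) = -3373650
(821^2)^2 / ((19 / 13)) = 5906306505853 / 19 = 310858237150.16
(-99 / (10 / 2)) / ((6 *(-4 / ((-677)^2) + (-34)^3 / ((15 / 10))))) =0.00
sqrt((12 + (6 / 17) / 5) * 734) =6 * sqrt(1778115) / 85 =94.13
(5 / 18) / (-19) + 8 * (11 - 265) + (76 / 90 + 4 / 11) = -12733157 / 6270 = -2030.81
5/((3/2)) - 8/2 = -2/3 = -0.67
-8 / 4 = -2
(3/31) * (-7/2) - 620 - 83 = -703.34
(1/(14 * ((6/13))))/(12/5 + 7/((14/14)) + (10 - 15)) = 65/1848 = 0.04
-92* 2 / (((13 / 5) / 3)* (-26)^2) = -690 / 2197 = -0.31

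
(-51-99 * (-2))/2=147/2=73.50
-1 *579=-579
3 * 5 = 15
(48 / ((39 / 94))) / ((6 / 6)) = 1504 / 13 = 115.69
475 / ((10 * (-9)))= -95 / 18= -5.28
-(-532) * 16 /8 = 1064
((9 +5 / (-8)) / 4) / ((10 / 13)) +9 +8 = 6311 / 320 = 19.72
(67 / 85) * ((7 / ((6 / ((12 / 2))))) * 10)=938 / 17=55.18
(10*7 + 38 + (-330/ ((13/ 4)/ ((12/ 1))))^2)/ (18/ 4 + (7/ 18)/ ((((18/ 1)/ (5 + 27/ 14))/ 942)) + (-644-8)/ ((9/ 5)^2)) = -81299328048/ 3051295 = -26644.20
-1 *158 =-158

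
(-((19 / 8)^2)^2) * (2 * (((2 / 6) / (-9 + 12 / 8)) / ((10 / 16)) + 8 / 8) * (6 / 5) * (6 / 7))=-27237089 / 448000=-60.80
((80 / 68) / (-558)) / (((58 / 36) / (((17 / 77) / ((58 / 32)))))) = -320 / 2007467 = -0.00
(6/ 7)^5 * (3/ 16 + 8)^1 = 63666/ 16807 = 3.79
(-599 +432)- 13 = -180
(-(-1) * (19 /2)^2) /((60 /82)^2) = 168.57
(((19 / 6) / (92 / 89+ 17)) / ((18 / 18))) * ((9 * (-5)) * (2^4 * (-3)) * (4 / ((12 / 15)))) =202920 / 107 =1896.45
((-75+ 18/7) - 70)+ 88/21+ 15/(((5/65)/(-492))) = -2017643/21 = -96078.24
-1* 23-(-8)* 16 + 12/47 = 4947/47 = 105.26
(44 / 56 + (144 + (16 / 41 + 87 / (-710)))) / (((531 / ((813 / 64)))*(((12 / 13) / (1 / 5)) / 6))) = 1084699993 / 240448600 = 4.51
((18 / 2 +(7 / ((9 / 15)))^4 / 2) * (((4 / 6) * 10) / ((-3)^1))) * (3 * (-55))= 826145650 / 243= 3399776.34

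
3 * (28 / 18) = 14 / 3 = 4.67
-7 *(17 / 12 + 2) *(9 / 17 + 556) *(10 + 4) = -19007149 / 102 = -186344.60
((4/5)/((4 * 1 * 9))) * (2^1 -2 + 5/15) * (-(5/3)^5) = -625/6561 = -0.10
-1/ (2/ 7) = -7/ 2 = -3.50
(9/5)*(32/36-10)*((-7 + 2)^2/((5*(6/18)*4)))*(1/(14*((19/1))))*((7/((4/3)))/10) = -369/3040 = -0.12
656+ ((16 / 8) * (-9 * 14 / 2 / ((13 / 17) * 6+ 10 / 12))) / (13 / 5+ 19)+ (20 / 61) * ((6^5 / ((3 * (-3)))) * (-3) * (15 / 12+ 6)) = 32847439 / 4819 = 6816.24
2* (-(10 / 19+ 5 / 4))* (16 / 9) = -120 / 19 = -6.32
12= 12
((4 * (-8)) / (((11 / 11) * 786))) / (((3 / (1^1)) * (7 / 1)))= -0.00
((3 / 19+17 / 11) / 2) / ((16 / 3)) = 0.16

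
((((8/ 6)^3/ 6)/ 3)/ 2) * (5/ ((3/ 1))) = 80/ 729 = 0.11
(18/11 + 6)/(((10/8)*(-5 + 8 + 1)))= 84/55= 1.53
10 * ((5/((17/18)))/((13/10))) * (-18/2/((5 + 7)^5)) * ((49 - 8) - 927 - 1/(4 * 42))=18606125/14257152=1.31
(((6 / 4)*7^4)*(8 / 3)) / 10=4802 / 5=960.40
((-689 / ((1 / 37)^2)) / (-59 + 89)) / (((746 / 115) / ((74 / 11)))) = -802698091 / 24618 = -32606.15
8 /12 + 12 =38 /3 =12.67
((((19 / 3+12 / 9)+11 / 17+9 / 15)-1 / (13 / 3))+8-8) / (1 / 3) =28784 / 1105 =26.05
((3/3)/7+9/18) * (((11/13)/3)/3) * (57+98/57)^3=412439092153/33705126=12236.69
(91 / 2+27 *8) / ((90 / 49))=25627 / 180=142.37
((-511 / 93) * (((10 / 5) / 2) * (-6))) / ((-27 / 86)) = -87892 / 837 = -105.01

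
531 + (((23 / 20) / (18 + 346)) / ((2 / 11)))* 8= 966673 / 1820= 531.14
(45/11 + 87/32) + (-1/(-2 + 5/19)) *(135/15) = 4221/352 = 11.99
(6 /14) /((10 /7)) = 3 /10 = 0.30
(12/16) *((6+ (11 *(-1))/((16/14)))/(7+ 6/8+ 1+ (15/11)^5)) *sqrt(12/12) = -0.20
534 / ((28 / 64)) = 1220.57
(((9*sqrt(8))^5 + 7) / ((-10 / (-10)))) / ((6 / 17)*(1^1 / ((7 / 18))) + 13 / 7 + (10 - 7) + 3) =119 / 149 + 128490624*sqrt(2) / 149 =1219552.36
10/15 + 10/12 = 3/2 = 1.50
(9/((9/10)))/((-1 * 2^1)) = -5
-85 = -85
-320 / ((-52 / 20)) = 1600 / 13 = 123.08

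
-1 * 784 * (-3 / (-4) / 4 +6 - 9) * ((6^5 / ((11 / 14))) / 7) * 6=205752960 / 11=18704814.55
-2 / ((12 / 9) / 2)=-3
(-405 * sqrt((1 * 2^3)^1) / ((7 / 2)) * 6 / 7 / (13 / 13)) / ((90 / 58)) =-6264 * sqrt(2) / 49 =-180.79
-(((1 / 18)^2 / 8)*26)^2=-169 / 1679616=-0.00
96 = 96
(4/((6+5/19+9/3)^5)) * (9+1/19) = 5603803/10554638336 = 0.00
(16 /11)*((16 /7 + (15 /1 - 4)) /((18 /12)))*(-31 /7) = -30752 /539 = -57.05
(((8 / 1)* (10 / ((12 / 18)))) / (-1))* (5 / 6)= -100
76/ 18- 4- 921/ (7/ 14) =-16576/ 9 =-1841.78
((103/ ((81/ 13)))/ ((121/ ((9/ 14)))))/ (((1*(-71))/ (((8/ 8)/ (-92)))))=1339/ 99586872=0.00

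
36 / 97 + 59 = 5759 / 97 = 59.37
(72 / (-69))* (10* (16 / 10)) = -384 / 23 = -16.70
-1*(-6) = 6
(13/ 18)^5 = 371293/ 1889568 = 0.20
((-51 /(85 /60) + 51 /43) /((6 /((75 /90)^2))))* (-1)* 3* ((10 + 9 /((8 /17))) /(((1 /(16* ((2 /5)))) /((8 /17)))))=2325340 /2193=1060.35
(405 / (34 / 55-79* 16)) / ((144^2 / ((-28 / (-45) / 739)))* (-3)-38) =51975 / 11978970086212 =0.00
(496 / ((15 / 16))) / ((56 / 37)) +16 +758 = 117974 / 105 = 1123.56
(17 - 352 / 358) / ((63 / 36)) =11468 / 1253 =9.15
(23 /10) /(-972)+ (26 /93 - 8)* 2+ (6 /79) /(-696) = -10660907053 /690324120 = -15.44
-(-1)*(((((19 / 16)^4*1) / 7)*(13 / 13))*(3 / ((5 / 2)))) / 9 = 130321 / 3440640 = 0.04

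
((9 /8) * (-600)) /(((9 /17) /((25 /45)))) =-708.33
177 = 177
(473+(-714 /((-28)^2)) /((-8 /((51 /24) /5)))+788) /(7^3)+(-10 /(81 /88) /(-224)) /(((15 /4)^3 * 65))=16062146026757 /4368821184000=3.68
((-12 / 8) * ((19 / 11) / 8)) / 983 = -57 / 173008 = -0.00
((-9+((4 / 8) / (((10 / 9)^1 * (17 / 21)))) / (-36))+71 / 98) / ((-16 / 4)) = 552509 / 266560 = 2.07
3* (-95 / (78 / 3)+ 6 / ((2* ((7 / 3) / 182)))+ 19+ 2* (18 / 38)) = 750.88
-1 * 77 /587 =-77 /587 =-0.13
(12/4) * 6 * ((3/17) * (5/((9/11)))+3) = 1248/17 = 73.41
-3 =-3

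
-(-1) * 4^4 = 256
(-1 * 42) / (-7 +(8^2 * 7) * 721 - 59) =-21 / 161471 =-0.00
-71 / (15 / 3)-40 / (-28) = -447 / 35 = -12.77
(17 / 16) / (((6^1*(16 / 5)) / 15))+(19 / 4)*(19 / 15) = 52583 / 7680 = 6.85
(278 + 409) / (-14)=-687 / 14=-49.07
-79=-79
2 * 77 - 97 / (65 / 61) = 4093 / 65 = 62.97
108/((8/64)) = 864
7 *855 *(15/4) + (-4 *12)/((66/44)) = 89647/4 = 22411.75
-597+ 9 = -588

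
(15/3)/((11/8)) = 40/11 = 3.64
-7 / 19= -0.37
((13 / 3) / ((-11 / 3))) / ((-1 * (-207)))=-13 / 2277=-0.01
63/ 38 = 1.66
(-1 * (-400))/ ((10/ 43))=1720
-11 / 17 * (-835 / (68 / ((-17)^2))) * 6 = 27555 / 2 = 13777.50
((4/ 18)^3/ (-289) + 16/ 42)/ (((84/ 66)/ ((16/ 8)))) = 0.60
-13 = -13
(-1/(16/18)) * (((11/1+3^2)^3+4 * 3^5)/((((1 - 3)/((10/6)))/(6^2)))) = 302805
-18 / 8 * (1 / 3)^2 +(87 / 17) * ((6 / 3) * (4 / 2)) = 1375 / 68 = 20.22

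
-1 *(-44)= 44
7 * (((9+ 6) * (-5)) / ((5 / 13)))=-1365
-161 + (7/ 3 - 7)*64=-1379/ 3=-459.67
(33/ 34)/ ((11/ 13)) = 39/ 34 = 1.15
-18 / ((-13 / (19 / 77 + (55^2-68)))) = 4094.65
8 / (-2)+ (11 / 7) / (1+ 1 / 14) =-38 / 15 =-2.53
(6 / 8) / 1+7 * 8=227 / 4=56.75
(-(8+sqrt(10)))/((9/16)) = -128/9- 16 * sqrt(10)/9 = -19.84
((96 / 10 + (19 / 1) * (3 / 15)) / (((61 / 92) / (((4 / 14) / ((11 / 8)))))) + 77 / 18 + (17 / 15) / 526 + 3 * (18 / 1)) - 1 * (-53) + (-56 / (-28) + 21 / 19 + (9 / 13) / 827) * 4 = 1452361289369566 / 11355108419655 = 127.90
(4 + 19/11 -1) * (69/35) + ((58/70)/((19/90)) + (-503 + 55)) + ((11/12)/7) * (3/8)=-101756121/234080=-434.71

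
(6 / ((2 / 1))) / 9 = 1 / 3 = 0.33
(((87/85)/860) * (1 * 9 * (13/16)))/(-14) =-10179/16374400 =-0.00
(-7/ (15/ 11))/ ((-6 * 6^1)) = 77/ 540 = 0.14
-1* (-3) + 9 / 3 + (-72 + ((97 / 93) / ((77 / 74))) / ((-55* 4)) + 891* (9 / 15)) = 369117317 / 787710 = 468.60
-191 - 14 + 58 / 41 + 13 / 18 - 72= -202849 / 738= -274.86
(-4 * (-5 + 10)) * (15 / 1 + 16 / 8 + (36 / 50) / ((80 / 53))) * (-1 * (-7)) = -122339 / 50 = -2446.78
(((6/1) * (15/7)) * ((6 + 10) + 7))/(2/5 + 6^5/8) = 5175/17017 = 0.30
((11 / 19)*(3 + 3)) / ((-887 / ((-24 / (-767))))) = -1584 / 12926251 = -0.00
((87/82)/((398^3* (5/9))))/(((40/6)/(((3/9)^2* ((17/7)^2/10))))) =75429/253313974256000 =0.00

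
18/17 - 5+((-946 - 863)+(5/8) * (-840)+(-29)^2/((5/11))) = -41458/85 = -487.74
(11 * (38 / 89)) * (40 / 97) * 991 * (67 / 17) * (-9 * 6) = -408477.21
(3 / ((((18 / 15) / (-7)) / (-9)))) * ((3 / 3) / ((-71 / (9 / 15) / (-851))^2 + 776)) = 293301405 / 1445127374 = 0.20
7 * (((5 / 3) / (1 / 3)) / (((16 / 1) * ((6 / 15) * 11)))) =175 / 352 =0.50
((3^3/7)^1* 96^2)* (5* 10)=1777371.43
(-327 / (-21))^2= 11881 / 49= 242.47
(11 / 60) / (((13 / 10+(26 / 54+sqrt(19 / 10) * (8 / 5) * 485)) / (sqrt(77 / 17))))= -47619 * sqrt(1309) / 2835843657566+1037124 * sqrt(248710) / 1417921828783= 0.00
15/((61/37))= 555/61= 9.10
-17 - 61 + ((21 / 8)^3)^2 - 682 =-113463319 / 262144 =-432.83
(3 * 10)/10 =3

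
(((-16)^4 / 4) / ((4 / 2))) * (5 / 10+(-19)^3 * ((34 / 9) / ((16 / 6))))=-79596885.33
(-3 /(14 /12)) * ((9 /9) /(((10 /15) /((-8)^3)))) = 13824 /7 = 1974.86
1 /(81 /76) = 76 /81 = 0.94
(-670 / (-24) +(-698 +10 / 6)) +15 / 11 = -88051 / 132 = -667.05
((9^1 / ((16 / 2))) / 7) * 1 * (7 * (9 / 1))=81 / 8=10.12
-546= -546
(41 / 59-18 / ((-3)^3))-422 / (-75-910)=312079 / 174345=1.79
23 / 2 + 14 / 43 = 1017 / 86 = 11.83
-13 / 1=-13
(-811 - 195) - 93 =-1099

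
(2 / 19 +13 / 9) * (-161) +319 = 11884 / 171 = 69.50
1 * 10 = 10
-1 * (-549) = 549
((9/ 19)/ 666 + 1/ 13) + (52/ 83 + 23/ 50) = 22076088/ 18963425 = 1.16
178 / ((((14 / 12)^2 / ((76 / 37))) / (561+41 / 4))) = 278203320 / 1813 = 153449.16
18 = 18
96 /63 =32 /21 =1.52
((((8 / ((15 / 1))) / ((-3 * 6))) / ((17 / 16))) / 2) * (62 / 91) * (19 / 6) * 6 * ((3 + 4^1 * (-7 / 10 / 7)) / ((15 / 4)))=-150784 / 1204875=-0.13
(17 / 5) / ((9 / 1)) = 17 / 45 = 0.38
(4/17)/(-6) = -2/51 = -0.04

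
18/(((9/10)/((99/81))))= 220/9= 24.44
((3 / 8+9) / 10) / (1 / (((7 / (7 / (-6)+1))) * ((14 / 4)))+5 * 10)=2205 / 117584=0.02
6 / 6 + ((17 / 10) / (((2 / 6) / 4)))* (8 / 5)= 841 / 25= 33.64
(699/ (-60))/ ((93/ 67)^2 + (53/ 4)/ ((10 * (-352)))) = -736339648/ 121540003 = -6.06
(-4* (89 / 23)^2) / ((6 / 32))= -506944 / 1587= -319.44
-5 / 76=-0.07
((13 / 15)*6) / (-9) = -26 / 45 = -0.58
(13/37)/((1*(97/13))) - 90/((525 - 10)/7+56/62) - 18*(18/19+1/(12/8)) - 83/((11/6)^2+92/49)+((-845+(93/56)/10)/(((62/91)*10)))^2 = 128025241012335297362179357/8351343711373099520000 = 15329.90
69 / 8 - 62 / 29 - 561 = -128647 / 232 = -554.51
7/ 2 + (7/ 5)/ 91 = 457/ 130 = 3.52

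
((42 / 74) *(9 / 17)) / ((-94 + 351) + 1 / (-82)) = 15498 / 13254917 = 0.00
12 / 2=6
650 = 650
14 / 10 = 7 / 5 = 1.40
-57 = -57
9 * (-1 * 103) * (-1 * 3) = 2781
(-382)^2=145924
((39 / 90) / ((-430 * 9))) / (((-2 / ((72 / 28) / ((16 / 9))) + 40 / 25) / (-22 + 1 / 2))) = 39 / 3520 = 0.01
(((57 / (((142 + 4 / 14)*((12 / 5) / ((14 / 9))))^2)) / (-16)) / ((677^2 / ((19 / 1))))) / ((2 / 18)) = -21669025 / 785669243784192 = -0.00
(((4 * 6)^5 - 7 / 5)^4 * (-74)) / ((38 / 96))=-469703614590634406875070639395488 / 625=-751525783345015051000113000000.00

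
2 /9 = 0.22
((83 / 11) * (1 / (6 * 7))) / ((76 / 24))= 83 / 1463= 0.06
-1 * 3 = -3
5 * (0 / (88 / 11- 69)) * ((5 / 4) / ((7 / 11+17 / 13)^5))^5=0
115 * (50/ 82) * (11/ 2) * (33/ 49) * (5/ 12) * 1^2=1739375/ 16072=108.22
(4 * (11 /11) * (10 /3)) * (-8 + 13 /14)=-660 /7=-94.29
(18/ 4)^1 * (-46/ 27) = -23/ 3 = -7.67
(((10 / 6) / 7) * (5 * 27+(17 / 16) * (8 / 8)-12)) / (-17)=-9925 / 5712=-1.74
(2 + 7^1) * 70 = 630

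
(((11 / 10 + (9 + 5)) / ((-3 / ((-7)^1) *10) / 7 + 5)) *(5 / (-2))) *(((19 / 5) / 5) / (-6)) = 0.85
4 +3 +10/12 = 47/6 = 7.83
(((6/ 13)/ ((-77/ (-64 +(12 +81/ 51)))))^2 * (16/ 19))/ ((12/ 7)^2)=2937796/ 112285459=0.03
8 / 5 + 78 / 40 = 71 / 20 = 3.55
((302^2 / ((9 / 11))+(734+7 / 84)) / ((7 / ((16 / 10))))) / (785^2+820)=8078806 / 194369175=0.04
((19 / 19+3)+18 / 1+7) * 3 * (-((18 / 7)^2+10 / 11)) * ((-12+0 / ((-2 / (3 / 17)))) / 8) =529047 / 539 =981.53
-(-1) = 1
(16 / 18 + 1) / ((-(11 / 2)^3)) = -136 / 11979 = -0.01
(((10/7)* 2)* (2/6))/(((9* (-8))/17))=-85/378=-0.22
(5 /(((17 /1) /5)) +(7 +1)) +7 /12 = 2051 /204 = 10.05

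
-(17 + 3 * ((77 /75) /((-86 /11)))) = -35703 /2150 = -16.61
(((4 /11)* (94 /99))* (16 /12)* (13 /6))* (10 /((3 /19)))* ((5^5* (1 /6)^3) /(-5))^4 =8856964111328125 /2000122844544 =4428.21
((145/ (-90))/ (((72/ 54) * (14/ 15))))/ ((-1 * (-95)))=-29/ 2128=-0.01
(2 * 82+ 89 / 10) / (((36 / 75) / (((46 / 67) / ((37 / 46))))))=4573205 / 14874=307.46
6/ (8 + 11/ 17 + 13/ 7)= 357/ 625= 0.57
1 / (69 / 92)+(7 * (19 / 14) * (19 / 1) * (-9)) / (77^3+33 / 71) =258618971 / 194483256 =1.33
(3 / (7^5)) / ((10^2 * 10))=3 / 16807000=0.00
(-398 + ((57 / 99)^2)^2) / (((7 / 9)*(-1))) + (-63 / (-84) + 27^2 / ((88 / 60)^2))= 785148668 / 922383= 851.22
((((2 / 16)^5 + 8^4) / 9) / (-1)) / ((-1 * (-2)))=-14913081 / 65536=-227.56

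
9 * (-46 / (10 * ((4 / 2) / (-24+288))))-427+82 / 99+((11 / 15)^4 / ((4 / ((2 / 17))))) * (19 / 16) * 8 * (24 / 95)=-92948166023 / 15778125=-5890.95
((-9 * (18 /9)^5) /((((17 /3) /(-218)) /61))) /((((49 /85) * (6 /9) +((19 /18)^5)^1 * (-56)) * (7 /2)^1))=-27137673285120 /10258942183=-2645.27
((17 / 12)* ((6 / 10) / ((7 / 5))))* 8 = 34 / 7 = 4.86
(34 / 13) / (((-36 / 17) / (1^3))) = -289 / 234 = -1.24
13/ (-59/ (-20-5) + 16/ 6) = 75/ 29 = 2.59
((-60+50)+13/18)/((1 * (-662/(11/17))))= 0.01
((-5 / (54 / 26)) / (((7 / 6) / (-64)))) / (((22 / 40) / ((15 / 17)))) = 832000 / 3927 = 211.87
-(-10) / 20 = 1 / 2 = 0.50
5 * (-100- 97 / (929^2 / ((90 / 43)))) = -18555425150 / 37110763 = -500.00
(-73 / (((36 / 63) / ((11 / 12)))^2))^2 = 187330555489 / 5308416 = 35289.35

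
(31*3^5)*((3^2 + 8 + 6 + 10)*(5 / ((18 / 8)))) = 552420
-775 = -775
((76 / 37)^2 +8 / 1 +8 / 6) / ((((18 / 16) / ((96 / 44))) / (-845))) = -273644800 / 12321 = -22209.63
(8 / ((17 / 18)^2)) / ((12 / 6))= 1296 / 289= 4.48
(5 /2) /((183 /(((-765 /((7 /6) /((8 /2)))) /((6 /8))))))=-47.78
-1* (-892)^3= 709732288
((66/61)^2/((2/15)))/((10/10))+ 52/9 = 14.56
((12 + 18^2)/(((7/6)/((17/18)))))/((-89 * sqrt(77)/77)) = -272 * sqrt(77)/89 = -26.82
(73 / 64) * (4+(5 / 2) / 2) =1533 / 256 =5.99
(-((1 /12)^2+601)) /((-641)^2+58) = -86545 /59175216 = -0.00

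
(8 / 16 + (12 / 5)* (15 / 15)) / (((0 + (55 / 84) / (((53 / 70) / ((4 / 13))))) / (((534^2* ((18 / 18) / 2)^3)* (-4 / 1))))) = -4273276527 / 2750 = -1553918.74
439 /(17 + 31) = 439 /48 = 9.15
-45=-45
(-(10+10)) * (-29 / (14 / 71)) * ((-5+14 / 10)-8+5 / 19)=-4435086 / 133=-33346.51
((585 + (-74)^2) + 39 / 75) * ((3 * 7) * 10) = 6364596 / 5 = 1272919.20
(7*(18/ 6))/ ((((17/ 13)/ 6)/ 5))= 8190/ 17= 481.76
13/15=0.87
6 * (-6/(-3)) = 12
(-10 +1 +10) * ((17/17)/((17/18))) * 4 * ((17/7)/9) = 8/7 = 1.14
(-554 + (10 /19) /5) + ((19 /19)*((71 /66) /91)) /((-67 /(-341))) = -384947149 /695058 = -553.83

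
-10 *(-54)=540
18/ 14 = 9/ 7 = 1.29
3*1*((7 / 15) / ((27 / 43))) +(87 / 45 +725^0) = 697 / 135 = 5.16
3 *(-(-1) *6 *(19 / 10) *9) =1539 / 5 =307.80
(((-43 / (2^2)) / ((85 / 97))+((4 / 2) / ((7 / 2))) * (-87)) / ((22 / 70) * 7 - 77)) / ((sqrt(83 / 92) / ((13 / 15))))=0.76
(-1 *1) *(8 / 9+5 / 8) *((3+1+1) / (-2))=545 / 144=3.78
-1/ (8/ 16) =-2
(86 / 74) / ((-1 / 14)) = -602 / 37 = -16.27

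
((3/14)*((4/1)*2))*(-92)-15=-1209/7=-172.71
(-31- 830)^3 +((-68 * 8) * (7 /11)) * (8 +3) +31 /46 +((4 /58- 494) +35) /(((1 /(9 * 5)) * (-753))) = -638281160.90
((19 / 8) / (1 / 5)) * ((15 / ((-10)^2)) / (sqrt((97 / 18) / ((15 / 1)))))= 2.97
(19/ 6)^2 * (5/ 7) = 1805/ 252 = 7.16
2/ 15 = 0.13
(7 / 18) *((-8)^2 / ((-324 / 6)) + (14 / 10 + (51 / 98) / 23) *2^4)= 1641404 / 195615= 8.39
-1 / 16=-0.06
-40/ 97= -0.41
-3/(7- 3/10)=-30/67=-0.45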